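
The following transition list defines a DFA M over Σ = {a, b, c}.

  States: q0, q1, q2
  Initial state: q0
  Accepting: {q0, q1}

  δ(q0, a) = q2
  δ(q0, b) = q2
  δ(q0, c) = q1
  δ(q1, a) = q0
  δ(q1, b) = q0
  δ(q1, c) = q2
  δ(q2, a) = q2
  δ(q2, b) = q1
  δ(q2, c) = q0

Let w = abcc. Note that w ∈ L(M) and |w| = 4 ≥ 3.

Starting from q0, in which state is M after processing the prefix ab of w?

q1

State sequence: q0 -a-> q2 -b-> q1

After reading 2 characters, M is in state q1.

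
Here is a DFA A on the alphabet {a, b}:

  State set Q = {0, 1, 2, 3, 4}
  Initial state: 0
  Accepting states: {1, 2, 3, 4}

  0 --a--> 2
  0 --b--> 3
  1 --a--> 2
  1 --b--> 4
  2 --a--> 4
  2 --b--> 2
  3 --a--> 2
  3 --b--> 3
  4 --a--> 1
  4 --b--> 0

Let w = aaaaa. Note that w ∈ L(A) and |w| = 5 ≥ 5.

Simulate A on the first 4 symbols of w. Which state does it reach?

2

Run of A on the first 4 characters of w = a a a a:
  step 0: 0  (start)
  step 1: 2  (read a: 0→2)
  step 2: 4  (read a: 2→4)
  step 3: 1  (read a: 4→1)
  step 4: 2  (read a: 1→2)

After reading 4 characters, A is in state 2.
(This kind of state-tracing is the core of the pumping-lemma construction: with 5 states, pigeonhole forces a repeat within the first 5 steps.)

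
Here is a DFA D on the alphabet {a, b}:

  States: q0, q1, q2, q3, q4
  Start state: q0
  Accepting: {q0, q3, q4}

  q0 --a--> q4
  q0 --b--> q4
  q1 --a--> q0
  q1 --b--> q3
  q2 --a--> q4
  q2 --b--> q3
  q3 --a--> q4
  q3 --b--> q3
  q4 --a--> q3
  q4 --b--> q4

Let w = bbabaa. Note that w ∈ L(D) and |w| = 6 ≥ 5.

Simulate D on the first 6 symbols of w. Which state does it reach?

q3

State sequence: q0 -b-> q4 -b-> q4 -a-> q3 -b-> q3 -a-> q4 -a-> q3

After reading 6 characters, D is in state q3.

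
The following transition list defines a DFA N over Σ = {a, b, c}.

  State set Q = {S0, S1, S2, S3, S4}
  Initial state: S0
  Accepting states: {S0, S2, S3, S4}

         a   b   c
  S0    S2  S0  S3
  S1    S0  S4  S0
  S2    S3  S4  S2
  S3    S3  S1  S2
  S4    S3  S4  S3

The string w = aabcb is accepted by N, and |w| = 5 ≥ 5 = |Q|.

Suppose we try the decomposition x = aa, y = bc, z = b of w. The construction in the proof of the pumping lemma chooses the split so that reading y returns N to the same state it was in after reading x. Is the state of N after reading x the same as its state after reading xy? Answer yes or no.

no

Run of N on the first 4 characters of w = a a b c:
  step 0: S0  (start)
  step 1: S2  (read a: S0→S2)
  step 2: S3  (read a: S2→S3)
  step 3: S1  (read b: S3→S1)
  step 4: S0  (read c: S1→S0)

After x (step 2): S3. After xy (step 4): S0.
They differ (S3 ≠ S0), so y is not a cycle from the state after x; this split is not the one the pumping-lemma construction produces, and pumping y need not keep the string in L(N).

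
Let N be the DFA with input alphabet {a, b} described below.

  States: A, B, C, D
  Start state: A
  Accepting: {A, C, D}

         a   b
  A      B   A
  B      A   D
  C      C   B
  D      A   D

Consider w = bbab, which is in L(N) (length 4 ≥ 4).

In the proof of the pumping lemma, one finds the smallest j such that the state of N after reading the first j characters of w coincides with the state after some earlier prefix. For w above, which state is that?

A

State sequence: A -b-> A -b-> A -a-> B -b-> D
First repeat at step 1: A was already visited.

The earliest repeat is at step j = 1: N is in A, which it already visited at step i = 0.
Since N has 4 states, any run of length ≥ 4 visits 4+1 states, so by pigeonhole some state repeats within the first 4 steps — that repeat gives the pumpable loop.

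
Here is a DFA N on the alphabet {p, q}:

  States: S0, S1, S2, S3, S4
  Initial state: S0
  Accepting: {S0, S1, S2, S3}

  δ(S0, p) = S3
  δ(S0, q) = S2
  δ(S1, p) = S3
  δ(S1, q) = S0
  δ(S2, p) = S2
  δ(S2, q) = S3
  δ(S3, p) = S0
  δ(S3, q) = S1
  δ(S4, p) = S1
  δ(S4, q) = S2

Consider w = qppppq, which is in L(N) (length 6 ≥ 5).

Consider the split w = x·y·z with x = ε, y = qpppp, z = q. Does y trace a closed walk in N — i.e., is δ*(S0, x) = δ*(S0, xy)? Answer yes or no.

Run of N on the first 5 characters of w = q p p p p:
  step 0: S0  (start)
  step 1: S2  (read q: S0→S2)
  step 2: S2  (read p: S2→S2)
  step 3: S2  (read p: S2→S2)
  step 4: S2  (read p: S2→S2)
  step 5: S2  (read p: S2→S2)

After x (step 0): S0. After xy (step 5): S2.
They differ (S0 ≠ S2), so y is not a cycle from the state after x; this split is not the one the pumping-lemma construction produces, and pumping y need not keep the string in L(N).

no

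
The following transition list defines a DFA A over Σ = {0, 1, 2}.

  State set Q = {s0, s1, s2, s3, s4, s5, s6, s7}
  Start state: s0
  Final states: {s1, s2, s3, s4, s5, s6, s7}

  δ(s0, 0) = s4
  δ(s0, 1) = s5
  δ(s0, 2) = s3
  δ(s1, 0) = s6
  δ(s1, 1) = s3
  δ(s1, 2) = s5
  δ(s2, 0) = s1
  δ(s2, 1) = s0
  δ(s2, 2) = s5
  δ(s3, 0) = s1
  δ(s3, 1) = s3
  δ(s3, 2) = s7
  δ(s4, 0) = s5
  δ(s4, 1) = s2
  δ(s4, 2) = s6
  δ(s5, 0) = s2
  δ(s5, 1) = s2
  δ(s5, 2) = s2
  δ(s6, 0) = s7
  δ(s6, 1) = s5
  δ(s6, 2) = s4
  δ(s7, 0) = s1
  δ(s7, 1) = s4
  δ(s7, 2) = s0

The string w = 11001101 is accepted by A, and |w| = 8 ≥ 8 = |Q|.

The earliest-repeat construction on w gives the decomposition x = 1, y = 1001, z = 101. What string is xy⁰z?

1101

xy⁰z = xz = 1·101 = 1101.
Reading y = 1001 takes A from s5 back to s5, so after x the machine is still in s5, and z then leads to the accepting state s3. Hence 1101 ∈ L(A).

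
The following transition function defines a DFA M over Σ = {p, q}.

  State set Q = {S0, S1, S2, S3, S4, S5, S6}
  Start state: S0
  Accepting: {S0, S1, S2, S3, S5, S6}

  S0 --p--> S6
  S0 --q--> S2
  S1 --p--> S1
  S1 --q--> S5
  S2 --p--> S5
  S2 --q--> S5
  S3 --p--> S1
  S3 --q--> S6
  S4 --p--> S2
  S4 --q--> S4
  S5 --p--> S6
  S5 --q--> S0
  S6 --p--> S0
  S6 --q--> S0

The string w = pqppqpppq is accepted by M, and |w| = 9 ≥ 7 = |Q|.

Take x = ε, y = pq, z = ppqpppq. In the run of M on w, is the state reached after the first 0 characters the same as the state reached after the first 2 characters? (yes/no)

yes

State sequence: S0 -p-> S6 -q-> S0

After x (step 0): S0. After xy (step 2): S0.
They match, so y = pq drives M around a cycle from S0 back to itself; pumping y any number of times keeps M in S0 before reading z, and xyⁱz ∈ L(M) for every i ≥ 0.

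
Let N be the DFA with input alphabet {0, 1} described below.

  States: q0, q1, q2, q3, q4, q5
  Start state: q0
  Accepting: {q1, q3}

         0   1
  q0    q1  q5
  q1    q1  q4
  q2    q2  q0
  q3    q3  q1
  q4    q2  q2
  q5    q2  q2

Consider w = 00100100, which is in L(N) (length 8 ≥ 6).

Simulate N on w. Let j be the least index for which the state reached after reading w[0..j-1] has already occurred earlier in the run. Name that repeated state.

State sequence: q0 -0-> q1 -0-> q1 -1-> q4 -0-> q2 -0-> q2 -1-> q0 -0-> q1 -0-> q1
First repeat at step 2: q1 was already visited.

The earliest repeat is at step j = 2: N is in q1, which it already visited at step i = 1.
With |Q| = 6, pigeonhole forces a state repeat no later than step 6; the substring read between the first and second visits to that state can be pumped.

q1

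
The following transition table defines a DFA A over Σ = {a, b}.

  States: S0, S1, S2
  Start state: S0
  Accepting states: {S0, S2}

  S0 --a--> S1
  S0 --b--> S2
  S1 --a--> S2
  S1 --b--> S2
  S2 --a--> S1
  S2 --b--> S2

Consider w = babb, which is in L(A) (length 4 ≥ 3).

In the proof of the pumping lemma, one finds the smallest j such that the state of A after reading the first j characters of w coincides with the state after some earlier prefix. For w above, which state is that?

S2

State sequence: S0 -b-> S2 -a-> S1 -b-> S2 -b-> S2
First repeat at step 3: S2 was already visited.

The earliest repeat is at step j = 3: A is in S2, which it already visited at step i = 1.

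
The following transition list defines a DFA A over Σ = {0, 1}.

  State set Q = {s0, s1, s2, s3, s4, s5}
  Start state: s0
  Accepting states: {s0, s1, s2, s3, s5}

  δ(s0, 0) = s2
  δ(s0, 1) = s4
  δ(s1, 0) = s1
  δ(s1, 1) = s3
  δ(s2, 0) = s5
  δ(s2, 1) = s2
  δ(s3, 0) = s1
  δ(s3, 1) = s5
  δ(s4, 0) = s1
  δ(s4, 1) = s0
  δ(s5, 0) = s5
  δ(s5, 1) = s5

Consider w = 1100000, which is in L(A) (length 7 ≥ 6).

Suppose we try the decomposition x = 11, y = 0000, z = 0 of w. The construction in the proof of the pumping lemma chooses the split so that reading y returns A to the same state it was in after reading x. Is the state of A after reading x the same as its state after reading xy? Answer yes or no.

State sequence: s0 -1-> s4 -1-> s0 -0-> s2 -0-> s5 -0-> s5 -0-> s5

After x (step 2): s0. After xy (step 6): s5.
They differ (s0 ≠ s5), so y is not a cycle from the state after x; this split is not the one the pumping-lemma construction produces, and pumping y need not keep the string in L(A).

no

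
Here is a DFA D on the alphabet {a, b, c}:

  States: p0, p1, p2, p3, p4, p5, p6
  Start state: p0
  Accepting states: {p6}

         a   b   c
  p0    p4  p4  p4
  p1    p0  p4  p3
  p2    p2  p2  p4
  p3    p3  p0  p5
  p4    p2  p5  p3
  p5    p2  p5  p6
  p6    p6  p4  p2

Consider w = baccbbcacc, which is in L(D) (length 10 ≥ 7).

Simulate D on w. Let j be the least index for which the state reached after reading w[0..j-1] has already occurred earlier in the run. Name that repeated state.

Run of D on w = b a c c b b c a c c:
  step 0: p0  (start)
  step 1: p4  (read b: p0→p4)
  step 2: p2  (read a: p4→p2)
  step 3: p4  (read c: p2→p4)   ← first repeat (p4 seen earlier)
  step 4: p3  (read c: p4→p3)
  step 5: p0  (read b: p3→p0)
  step 6: p4  (read b: p0→p4)
  step 7: p3  (read c: p4→p3)
  step 8: p3  (read a: p3→p3)
  step 9: p5  (read c: p3→p5)
  step 10: p6  (read c: p5→p6)

The earliest repeat is at step j = 3: D is in p4, which it already visited at step i = 1.

p4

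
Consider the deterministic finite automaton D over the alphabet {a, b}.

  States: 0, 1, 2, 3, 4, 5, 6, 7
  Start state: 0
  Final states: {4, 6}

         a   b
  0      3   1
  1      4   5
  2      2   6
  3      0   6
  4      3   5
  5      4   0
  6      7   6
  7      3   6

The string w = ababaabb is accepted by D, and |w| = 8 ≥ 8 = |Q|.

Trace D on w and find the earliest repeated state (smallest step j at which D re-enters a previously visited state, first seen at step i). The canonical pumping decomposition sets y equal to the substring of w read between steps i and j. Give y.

ab

Run of D on w = a b a b a a b b:
  step 0: 0  (start)
  step 1: 3  (read a: 0→3)
  step 2: 6  (read b: 3→6)
  step 3: 7  (read a: 6→7)
  step 4: 6  (read b: 7→6)   ← first repeat (6 seen earlier)
  step 5: 7  (read a: 6→7)
  step 6: 3  (read a: 7→3)
  step 7: 6  (read b: 3→6)
  step 8: 6  (read b: 6→6)

So i = 2, j = 4, giving x = w[0:2] = ab, y = w[2:4] = ab, z = w[4:8] = aabb.
Check: |xy| = 4 ≤ 8 and |y| = 2 ≥ 1. Reading y takes D from 6 back to 6, so every xyⁱz is accepted.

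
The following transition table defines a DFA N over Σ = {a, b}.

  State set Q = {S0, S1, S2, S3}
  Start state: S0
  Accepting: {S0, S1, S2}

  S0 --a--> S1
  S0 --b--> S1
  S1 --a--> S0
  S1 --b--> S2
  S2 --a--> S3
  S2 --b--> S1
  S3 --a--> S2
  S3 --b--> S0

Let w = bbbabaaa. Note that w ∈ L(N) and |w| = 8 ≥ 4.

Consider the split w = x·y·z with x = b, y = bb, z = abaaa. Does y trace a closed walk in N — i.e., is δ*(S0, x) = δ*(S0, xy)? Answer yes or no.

State sequence: S0 -b-> S1 -b-> S2 -b-> S1

After x (step 1): S1. After xy (step 3): S1.
They match, so y = bb drives N around a cycle from S1 back to itself; pumping y any number of times keeps N in S1 before reading z, and xyⁱz ∈ L(N) for every i ≥ 0.

yes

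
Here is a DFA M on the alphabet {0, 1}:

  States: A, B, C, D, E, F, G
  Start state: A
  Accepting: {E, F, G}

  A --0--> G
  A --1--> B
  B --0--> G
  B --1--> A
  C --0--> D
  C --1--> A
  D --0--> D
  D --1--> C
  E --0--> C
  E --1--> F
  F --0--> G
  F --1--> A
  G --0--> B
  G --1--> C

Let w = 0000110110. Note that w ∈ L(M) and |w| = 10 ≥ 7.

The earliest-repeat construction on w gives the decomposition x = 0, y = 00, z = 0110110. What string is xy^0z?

xy⁰z = xz = 0·0110110 = 00110110.
Reading y = 00 takes M from G back to G, so after x the machine is still in G, and z then leads to the accepting state G. Hence 00110110 ∈ L(M).

00110110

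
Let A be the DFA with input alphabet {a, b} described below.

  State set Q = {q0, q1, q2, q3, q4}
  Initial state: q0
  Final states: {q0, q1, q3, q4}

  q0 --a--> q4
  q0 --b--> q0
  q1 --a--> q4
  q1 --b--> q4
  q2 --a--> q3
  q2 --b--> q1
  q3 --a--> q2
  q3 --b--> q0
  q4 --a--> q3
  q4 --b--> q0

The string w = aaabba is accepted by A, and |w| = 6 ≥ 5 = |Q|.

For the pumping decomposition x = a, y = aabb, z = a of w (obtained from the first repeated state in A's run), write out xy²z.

xy^2z = a·aabb·aabb·a = aaabbaabba.
Reading y = aabb takes A from q4 back to q4, so after x·y·y the machine is still in q4, and z then leads to the accepting state q3. Hence aaabbaabba ∈ L(A).

aaabbaabba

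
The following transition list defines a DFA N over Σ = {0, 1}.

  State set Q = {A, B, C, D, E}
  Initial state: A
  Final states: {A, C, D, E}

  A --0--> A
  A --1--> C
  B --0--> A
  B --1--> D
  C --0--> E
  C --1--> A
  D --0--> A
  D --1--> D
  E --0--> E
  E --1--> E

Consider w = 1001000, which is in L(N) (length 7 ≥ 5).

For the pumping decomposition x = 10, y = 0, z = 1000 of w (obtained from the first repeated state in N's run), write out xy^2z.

10001000

xy^2z = 10·0·0·1000 = 10001000.
Reading y = 0 takes N from E back to E, so after x·y·y the machine is still in E, and z then leads to the accepting state E. Hence 10001000 ∈ L(N).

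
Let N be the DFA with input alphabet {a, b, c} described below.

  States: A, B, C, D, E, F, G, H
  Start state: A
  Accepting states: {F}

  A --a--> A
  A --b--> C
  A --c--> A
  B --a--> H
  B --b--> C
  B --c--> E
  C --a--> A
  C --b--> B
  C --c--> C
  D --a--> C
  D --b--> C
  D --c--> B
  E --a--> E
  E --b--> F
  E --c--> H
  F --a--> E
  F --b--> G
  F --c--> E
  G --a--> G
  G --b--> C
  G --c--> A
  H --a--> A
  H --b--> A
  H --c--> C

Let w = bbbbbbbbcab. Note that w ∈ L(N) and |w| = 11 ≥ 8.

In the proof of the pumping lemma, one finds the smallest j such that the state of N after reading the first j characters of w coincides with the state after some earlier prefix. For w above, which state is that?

Run of N on w = b b b b b b b b c a b:
  step 0: A  (start)
  step 1: C  (read b: A→C)
  step 2: B  (read b: C→B)
  step 3: C  (read b: B→C)   ← first repeat (C seen earlier)
  step 4: B  (read b: C→B)
  step 5: C  (read b: B→C)
  step 6: B  (read b: C→B)
  step 7: C  (read b: B→C)
  step 8: B  (read b: C→B)
  step 9: E  (read c: B→E)
  step 10: E  (read a: E→E)
  step 11: F  (read b: E→F)

The earliest repeat is at step j = 3: N is in C, which it already visited at step i = 1.
With |Q| = 8, pigeonhole forces a state repeat no later than step 8; the substring read between the first and second visits to that state can be pumped.

C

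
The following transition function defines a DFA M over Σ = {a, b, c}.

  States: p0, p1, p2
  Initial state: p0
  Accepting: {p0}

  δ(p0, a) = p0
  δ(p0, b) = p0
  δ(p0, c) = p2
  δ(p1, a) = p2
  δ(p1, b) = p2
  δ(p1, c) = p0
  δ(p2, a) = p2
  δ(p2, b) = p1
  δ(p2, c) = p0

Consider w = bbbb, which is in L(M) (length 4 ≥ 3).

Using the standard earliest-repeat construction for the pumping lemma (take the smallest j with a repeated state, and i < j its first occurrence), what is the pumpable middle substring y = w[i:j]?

Run of M on w = b b b b:
  step 0: p0  (start)
  step 1: p0  (read b: p0→p0)   ← first repeat (p0 seen earlier)
  step 2: p0  (read b: p0→p0)
  step 3: p0  (read b: p0→p0)
  step 4: p0  (read b: p0→p0)

So i = 0, j = 1, giving x = w[0:0] = ε, y = w[0:1] = b, z = w[1:4] = bbb.
Check: |xy| = 1 ≤ 3 and |y| = 1 ≥ 1. Reading y takes M from p0 back to p0, so every xyⁱz is accepted.

b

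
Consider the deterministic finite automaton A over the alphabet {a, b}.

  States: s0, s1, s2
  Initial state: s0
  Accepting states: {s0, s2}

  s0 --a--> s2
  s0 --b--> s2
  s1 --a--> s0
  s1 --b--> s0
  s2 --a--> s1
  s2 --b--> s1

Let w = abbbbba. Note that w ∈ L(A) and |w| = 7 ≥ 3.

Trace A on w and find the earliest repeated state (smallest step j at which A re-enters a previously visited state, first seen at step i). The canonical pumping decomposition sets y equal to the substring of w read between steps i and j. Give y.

Run of A on w = a b b b b b a:
  step 0: s0  (start)
  step 1: s2  (read a: s0→s2)
  step 2: s1  (read b: s2→s1)
  step 3: s0  (read b: s1→s0)   ← first repeat (s0 seen earlier)
  step 4: s2  (read b: s0→s2)
  step 5: s1  (read b: s2→s1)
  step 6: s0  (read b: s1→s0)
  step 7: s2  (read a: s0→s2)

So i = 0, j = 3, giving x = w[0:0] = ε, y = w[0:3] = abb, z = w[3:7] = bbba.
Check: |xy| = 3 ≤ 3 and |y| = 3 ≥ 1. Reading y takes A from s0 back to s0, so every xyⁱz is accepted.
The DFA has 3 states, so the proof of the pumping lemma guarantees a repeated state among the first 3+1 visited; the segment between the two visits is the pumpable y.

abb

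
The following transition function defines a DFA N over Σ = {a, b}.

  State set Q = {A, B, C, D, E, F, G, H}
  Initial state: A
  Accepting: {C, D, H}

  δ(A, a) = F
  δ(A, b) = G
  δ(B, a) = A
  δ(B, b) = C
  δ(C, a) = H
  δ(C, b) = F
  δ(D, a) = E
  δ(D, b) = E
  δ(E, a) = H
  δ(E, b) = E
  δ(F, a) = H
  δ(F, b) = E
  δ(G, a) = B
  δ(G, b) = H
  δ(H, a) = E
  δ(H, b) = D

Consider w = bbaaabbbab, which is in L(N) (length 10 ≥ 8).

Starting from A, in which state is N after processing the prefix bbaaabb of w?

E

State sequence: A -b-> G -b-> H -a-> E -a-> H -a-> E -b-> E -b-> E

After reading 7 characters, N is in state E.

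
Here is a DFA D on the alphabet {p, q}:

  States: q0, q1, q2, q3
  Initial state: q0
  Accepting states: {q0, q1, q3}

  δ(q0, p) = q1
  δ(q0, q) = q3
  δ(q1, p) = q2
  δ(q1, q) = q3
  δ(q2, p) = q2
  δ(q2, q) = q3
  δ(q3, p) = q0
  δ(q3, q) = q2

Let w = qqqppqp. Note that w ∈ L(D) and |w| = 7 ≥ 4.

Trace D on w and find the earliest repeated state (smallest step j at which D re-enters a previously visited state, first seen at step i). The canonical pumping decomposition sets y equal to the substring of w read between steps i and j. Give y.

qq

Run of D on w = q q q p p q p:
  step 0: q0  (start)
  step 1: q3  (read q: q0→q3)
  step 2: q2  (read q: q3→q2)
  step 3: q3  (read q: q2→q3)   ← first repeat (q3 seen earlier)
  step 4: q0  (read p: q3→q0)
  step 5: q1  (read p: q0→q1)
  step 6: q3  (read q: q1→q3)
  step 7: q0  (read p: q3→q0)

So i = 1, j = 3, giving x = w[0:1] = q, y = w[1:3] = qq, z = w[3:7] = ppqp.
Check: |xy| = 3 ≤ 4 and |y| = 2 ≥ 1. Reading y takes D from q3 back to q3, so every xyⁱz is accepted.
Since D has 4 states, any run of length ≥ 4 visits 4+1 states, so by pigeonhole some state repeats within the first 4 steps — that repeat gives the pumpable loop.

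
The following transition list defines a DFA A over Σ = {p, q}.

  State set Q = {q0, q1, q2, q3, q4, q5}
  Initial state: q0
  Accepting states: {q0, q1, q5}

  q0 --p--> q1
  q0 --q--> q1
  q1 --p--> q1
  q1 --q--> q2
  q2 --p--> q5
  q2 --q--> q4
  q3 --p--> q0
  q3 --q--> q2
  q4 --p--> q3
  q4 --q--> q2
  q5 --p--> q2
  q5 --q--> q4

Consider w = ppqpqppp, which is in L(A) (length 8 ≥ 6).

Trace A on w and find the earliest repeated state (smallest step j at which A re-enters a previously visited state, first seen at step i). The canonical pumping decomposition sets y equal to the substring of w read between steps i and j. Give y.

State sequence: q0 -p-> q1 -p-> q1 -q-> q2 -p-> q5 -q-> q4 -p-> q3 -p-> q0 -p-> q1
First repeat at step 2: q1 was already visited.

So i = 1, j = 2, giving x = w[0:1] = p, y = w[1:2] = p, z = w[2:8] = qpqppp.
Check: |xy| = 2 ≤ 6 and |y| = 1 ≥ 1. Reading y takes A from q1 back to q1, so every xyⁱz is accepted.

p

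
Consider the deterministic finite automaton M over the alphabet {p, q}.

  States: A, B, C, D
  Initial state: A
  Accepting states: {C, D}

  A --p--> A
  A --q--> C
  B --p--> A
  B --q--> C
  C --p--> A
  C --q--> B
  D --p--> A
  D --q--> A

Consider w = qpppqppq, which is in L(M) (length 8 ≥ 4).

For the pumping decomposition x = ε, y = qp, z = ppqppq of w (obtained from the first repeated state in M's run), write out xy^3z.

qpqpqpppqppq

xy^3z = ε·qp·qp·qp·ppqppq = qpqpqpppqppq.
Reading y = qp takes M from A back to A, so after x·y·y·y the machine is still in A, and z then leads to the accepting state C. Hence qpqpqpppqppq ∈ L(M).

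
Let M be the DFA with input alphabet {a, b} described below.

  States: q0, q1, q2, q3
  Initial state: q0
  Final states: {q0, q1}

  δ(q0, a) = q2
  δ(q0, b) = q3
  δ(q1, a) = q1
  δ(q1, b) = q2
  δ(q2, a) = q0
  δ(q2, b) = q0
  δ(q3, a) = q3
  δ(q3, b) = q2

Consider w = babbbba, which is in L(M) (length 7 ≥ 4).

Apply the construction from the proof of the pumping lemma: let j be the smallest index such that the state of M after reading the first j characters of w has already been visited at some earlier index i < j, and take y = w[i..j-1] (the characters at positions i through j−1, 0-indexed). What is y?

a

Run of M on w = b a b b b b a:
  step 0: q0  (start)
  step 1: q3  (read b: q0→q3)
  step 2: q3  (read a: q3→q3)   ← first repeat (q3 seen earlier)
  step 3: q2  (read b: q3→q2)
  step 4: q0  (read b: q2→q0)
  step 5: q3  (read b: q0→q3)
  step 6: q2  (read b: q3→q2)
  step 7: q0  (read a: q2→q0)

So i = 1, j = 2, giving x = w[0:1] = b, y = w[1:2] = a, z = w[2:7] = bbbba.
Check: |xy| = 2 ≤ 4 and |y| = 1 ≥ 1. Reading y takes M from q3 back to q3, so every xyⁱz is accepted.
With |Q| = 4, pigeonhole forces a state repeat no later than step 4; the substring read between the first and second visits to that state can be pumped.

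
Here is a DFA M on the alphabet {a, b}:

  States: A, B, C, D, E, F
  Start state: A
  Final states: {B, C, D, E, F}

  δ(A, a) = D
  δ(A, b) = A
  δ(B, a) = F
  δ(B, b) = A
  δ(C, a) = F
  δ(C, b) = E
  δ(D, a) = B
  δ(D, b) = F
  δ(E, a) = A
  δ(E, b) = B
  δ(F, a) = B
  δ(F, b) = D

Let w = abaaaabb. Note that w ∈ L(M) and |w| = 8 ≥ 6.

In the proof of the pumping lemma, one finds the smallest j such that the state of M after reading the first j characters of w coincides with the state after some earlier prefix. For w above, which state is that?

F

Run of M on w = a b a a a a b b:
  step 0: A  (start)
  step 1: D  (read a: A→D)
  step 2: F  (read b: D→F)
  step 3: B  (read a: F→B)
  step 4: F  (read a: B→F)   ← first repeat (F seen earlier)
  step 5: B  (read a: F→B)
  step 6: F  (read a: B→F)
  step 7: D  (read b: F→D)
  step 8: F  (read b: D→F)

The earliest repeat is at step j = 4: M is in F, which it already visited at step i = 2.
The DFA has 6 states, so the proof of the pumping lemma guarantees a repeated state among the first 6+1 visited; the segment between the two visits is the pumpable y.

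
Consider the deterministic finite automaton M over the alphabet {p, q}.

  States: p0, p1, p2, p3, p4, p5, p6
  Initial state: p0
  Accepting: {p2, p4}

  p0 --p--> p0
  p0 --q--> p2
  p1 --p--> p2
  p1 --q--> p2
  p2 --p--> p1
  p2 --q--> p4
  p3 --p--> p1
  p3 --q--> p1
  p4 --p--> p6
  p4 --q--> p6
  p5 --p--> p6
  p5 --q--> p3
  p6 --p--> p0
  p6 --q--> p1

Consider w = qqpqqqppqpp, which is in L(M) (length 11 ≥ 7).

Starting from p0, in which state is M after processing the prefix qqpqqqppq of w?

p2

State sequence: p0 -q-> p2 -q-> p4 -p-> p6 -q-> p1 -q-> p2 -q-> p4 -p-> p6 -p-> p0 -q-> p2

After reading 9 characters, M is in state p2.
(This kind of state-tracing is the core of the pumping-lemma construction: with 7 states, pigeonhole forces a repeat within the first 7 steps.)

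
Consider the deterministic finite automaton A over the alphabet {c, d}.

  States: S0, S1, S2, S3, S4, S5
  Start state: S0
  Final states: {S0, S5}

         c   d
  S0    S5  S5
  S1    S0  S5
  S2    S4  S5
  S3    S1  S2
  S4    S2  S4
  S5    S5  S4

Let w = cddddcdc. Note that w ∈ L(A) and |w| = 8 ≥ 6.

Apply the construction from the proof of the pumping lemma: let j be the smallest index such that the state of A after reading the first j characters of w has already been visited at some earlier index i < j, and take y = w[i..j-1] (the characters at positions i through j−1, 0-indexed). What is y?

Run of A on w = c d d d d c d c:
  step 0: S0  (start)
  step 1: S5  (read c: S0→S5)
  step 2: S4  (read d: S5→S4)
  step 3: S4  (read d: S4→S4)   ← first repeat (S4 seen earlier)
  step 4: S4  (read d: S4→S4)
  step 5: S4  (read d: S4→S4)
  step 6: S2  (read c: S4→S2)
  step 7: S5  (read d: S2→S5)
  step 8: S5  (read c: S5→S5)

So i = 2, j = 3, giving x = w[0:2] = cd, y = w[2:3] = d, z = w[3:8] = ddcdc.
Check: |xy| = 3 ≤ 6 and |y| = 1 ≥ 1. Reading y takes A from S4 back to S4, so every xyⁱz is accepted.
Since A has 6 states, any run of length ≥ 6 visits 6+1 states, so by pigeonhole some state repeats within the first 6 steps — that repeat gives the pumpable loop.

d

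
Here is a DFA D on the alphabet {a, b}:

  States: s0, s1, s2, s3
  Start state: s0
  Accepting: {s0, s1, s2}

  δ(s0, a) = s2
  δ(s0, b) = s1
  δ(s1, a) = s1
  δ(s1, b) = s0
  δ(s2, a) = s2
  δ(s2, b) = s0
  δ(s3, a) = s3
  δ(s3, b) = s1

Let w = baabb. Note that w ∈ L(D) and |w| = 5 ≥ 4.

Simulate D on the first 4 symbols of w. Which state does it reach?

s0

State sequence: s0 -b-> s1 -a-> s1 -a-> s1 -b-> s0

After reading 4 characters, D is in state s0.
(This kind of state-tracing is the core of the pumping-lemma construction: with 4 states, pigeonhole forces a repeat within the first 4 steps.)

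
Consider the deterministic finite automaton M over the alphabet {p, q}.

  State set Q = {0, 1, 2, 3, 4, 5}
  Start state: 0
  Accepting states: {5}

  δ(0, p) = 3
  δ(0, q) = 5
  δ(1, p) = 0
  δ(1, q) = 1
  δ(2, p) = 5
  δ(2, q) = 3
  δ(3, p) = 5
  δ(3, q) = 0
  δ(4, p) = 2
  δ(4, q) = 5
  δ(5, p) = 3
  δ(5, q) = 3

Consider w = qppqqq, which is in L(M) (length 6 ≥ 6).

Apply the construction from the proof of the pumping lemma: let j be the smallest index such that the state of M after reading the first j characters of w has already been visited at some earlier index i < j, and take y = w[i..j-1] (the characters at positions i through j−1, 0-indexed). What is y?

State sequence: 0 -q-> 5 -p-> 3 -p-> 5 -q-> 3 -q-> 0 -q-> 5
First repeat at step 3: 5 was already visited.

So i = 1, j = 3, giving x = w[0:1] = q, y = w[1:3] = pp, z = w[3:6] = qqq.
Check: |xy| = 3 ≤ 6 and |y| = 2 ≥ 1. Reading y takes M from 5 back to 5, so every xyⁱz is accepted.
Since M has 6 states, any run of length ≥ 6 visits 6+1 states, so by pigeonhole some state repeats within the first 6 steps — that repeat gives the pumpable loop.

pp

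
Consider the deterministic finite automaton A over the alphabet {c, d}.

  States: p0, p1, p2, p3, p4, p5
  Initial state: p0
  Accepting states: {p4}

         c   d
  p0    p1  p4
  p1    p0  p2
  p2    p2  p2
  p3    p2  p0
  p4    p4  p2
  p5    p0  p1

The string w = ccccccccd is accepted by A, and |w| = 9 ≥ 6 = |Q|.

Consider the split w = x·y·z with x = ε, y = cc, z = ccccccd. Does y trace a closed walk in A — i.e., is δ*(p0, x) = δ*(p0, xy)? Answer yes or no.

yes

State sequence: p0 -c-> p1 -c-> p0

After x (step 0): p0. After xy (step 2): p0.
They match, so y = cc drives A around a cycle from p0 back to itself; pumping y any number of times keeps A in p0 before reading z, and xyⁱz ∈ L(A) for every i ≥ 0.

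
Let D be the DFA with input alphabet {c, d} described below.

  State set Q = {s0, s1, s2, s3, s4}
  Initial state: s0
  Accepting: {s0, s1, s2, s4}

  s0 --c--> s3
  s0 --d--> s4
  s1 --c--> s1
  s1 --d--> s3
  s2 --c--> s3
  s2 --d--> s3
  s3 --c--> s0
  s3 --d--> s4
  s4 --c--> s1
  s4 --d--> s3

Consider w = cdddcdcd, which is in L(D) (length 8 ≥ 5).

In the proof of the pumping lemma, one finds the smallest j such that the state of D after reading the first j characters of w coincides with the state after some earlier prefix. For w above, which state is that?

Run of D on w = c d d d c d c d:
  step 0: s0  (start)
  step 1: s3  (read c: s0→s3)
  step 2: s4  (read d: s3→s4)
  step 3: s3  (read d: s4→s3)   ← first repeat (s3 seen earlier)
  step 4: s4  (read d: s3→s4)
  step 5: s1  (read c: s4→s1)
  step 6: s3  (read d: s1→s3)
  step 7: s0  (read c: s3→s0)
  step 8: s4  (read d: s0→s4)

The earliest repeat is at step j = 3: D is in s3, which it already visited at step i = 1.

s3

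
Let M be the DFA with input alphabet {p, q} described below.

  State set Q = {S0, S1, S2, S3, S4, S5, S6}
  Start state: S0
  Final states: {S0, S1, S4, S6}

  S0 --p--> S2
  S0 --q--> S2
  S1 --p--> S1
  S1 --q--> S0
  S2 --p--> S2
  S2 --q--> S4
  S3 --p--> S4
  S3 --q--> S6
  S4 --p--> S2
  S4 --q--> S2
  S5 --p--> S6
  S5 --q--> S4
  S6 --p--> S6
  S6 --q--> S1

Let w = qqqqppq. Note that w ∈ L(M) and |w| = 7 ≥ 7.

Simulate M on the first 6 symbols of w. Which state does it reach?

State sequence: S0 -q-> S2 -q-> S4 -q-> S2 -q-> S4 -p-> S2 -p-> S2

After reading 6 characters, M is in state S2.
(This kind of state-tracing is the core of the pumping-lemma construction: with 7 states, pigeonhole forces a repeat within the first 7 steps.)

S2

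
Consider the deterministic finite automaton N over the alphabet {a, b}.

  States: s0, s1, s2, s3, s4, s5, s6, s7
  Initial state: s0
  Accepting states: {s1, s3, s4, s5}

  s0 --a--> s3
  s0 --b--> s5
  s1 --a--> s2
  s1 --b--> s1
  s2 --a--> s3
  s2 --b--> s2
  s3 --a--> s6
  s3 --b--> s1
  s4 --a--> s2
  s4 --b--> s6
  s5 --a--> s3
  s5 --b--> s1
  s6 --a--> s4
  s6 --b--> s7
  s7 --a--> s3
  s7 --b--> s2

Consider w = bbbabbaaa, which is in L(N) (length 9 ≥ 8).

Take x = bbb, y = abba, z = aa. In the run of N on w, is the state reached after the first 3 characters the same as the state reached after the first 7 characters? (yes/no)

State sequence: s0 -b-> s5 -b-> s1 -b-> s1 -a-> s2 -b-> s2 -b-> s2 -a-> s3

After x (step 3): s1. After xy (step 7): s3.
They differ (s1 ≠ s3), so y is not a cycle from the state after x; this split is not the one the pumping-lemma construction produces, and pumping y need not keep the string in L(N).

no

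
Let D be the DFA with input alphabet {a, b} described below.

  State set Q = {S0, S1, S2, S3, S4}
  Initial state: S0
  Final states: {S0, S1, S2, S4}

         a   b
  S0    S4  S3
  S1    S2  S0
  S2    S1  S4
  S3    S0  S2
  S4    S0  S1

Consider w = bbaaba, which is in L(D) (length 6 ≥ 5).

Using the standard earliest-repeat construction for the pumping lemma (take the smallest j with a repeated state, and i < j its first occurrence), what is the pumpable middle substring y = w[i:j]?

Run of D on w = b b a a b a:
  step 0: S0  (start)
  step 1: S3  (read b: S0→S3)
  step 2: S2  (read b: S3→S2)
  step 3: S1  (read a: S2→S1)
  step 4: S2  (read a: S1→S2)   ← first repeat (S2 seen earlier)
  step 5: S4  (read b: S2→S4)
  step 6: S0  (read a: S4→S0)

So i = 2, j = 4, giving x = w[0:2] = bb, y = w[2:4] = aa, z = w[4:6] = ba.
Check: |xy| = 4 ≤ 5 and |y| = 2 ≥ 1. Reading y takes D from S2 back to S2, so every xyⁱz is accepted.
The DFA has 5 states, so the proof of the pumping lemma guarantees a repeated state among the first 5+1 visited; the segment between the two visits is the pumpable y.

aa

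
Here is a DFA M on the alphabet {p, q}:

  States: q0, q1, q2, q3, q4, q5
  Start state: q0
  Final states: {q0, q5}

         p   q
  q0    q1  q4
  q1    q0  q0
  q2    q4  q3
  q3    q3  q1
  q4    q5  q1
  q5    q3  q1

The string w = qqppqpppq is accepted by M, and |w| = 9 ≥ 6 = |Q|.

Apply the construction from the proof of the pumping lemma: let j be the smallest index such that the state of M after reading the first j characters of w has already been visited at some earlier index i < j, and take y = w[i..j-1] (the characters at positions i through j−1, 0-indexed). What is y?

Run of M on w = q q p p q p p p q:
  step 0: q0  (start)
  step 1: q4  (read q: q0→q4)
  step 2: q1  (read q: q4→q1)
  step 3: q0  (read p: q1→q0)   ← first repeat (q0 seen earlier)
  step 4: q1  (read p: q0→q1)
  step 5: q0  (read q: q1→q0)
  step 6: q1  (read p: q0→q1)
  step 7: q0  (read p: q1→q0)
  step 8: q1  (read p: q0→q1)
  step 9: q0  (read q: q1→q0)

So i = 0, j = 3, giving x = w[0:0] = ε, y = w[0:3] = qqp, z = w[3:9] = pqpppq.
Check: |xy| = 3 ≤ 6 and |y| = 3 ≥ 1. Reading y takes M from q0 back to q0, so every xyⁱz is accepted.
Pumping length from the standard proof: p = 6 (the number of states). The repeated state found above gives |xy| = j ≤ 6 and |y| = j − i ≥ 1.

qqp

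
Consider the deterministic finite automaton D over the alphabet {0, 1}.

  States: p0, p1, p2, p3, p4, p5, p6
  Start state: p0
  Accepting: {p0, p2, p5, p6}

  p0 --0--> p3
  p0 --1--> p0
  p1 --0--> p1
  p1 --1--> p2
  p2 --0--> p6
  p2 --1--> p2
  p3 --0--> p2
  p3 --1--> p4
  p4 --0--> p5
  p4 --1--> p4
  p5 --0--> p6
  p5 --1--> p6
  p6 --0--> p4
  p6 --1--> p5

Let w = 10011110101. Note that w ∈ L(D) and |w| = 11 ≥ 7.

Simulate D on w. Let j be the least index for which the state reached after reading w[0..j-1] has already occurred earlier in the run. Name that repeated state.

State sequence: p0 -1-> p0 -0-> p3 -0-> p2 -1-> p2 -1-> p2 -1-> p2 -1-> p2 -0-> p6 -1-> p5 -0-> p6 -1-> p5
First repeat at step 1: p0 was already visited.

The earliest repeat is at step j = 1: D is in p0, which it already visited at step i = 0.

p0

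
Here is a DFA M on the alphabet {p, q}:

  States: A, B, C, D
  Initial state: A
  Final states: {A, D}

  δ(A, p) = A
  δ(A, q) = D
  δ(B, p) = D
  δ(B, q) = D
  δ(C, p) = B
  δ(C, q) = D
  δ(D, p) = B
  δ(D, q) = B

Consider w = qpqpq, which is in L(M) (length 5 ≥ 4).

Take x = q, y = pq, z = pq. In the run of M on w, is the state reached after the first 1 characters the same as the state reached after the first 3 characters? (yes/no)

Run of M on the first 3 characters of w = q p q:
  step 0: A  (start)
  step 1: D  (read q: A→D)
  step 2: B  (read p: D→B)
  step 3: D  (read q: B→D)

After x (step 1): D. After xy (step 3): D.
They match, so y = pq drives M around a cycle from D back to itself; pumping y any number of times keeps M in D before reading z, and xyⁱz ∈ L(M) for every i ≥ 0.

yes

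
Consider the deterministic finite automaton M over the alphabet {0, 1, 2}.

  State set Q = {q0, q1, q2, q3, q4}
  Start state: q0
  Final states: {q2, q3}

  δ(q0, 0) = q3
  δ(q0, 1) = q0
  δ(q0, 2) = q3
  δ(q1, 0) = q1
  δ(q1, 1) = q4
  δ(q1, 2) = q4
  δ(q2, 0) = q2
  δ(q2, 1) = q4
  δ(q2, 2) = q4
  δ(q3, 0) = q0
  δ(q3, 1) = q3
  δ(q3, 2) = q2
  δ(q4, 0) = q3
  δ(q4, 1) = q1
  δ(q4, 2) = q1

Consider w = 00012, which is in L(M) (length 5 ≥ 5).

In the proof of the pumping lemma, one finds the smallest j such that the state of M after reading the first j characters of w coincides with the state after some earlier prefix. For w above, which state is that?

q0

State sequence: q0 -0-> q3 -0-> q0 -0-> q3 -1-> q3 -2-> q2
First repeat at step 2: q0 was already visited.

The earliest repeat is at step j = 2: M is in q0, which it already visited at step i = 0.
The DFA has 5 states, so the proof of the pumping lemma guarantees a repeated state among the first 5+1 visited; the segment between the two visits is the pumpable y.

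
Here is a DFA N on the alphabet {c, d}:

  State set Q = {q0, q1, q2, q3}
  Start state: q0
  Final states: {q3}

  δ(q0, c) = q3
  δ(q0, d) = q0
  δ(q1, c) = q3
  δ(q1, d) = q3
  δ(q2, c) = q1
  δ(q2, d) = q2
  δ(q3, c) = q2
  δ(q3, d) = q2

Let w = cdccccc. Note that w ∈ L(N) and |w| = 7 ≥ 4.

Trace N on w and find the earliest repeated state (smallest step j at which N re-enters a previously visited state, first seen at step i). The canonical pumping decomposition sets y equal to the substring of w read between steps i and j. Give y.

dcc

Run of N on w = c d c c c c c:
  step 0: q0  (start)
  step 1: q3  (read c: q0→q3)
  step 2: q2  (read d: q3→q2)
  step 3: q1  (read c: q2→q1)
  step 4: q3  (read c: q1→q3)   ← first repeat (q3 seen earlier)
  step 5: q2  (read c: q3→q2)
  step 6: q1  (read c: q2→q1)
  step 7: q3  (read c: q1→q3)

So i = 1, j = 4, giving x = w[0:1] = c, y = w[1:4] = dcc, z = w[4:7] = ccc.
Check: |xy| = 4 ≤ 4 and |y| = 3 ≥ 1. Reading y takes N from q3 back to q3, so every xyⁱz is accepted.
Pumping length from the standard proof: p = 4 (the number of states). The repeated state found above gives |xy| = j ≤ 4 and |y| = j − i ≥ 1.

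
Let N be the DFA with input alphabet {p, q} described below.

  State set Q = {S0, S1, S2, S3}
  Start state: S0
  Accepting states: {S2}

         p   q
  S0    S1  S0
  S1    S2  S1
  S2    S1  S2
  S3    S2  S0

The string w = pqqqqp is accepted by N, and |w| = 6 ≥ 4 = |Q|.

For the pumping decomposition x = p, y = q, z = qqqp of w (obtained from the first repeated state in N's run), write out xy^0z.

xy⁰z = xz = p·qqqp = pqqqp.
Reading y = q takes N from S1 back to S1, so after x the machine is still in S1, and z then leads to the accepting state S2. Hence pqqqp ∈ L(N).

pqqqp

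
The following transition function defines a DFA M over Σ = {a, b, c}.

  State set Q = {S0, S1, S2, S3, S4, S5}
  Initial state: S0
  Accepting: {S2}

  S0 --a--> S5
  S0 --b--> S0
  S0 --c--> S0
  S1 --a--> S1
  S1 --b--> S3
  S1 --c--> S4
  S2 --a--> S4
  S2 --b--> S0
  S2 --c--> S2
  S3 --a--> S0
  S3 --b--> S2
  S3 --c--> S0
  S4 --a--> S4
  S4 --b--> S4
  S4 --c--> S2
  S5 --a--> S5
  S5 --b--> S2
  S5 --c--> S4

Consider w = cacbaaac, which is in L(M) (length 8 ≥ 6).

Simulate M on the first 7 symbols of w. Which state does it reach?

Run of M on the first 7 characters of w = c a c b a a a:
  step 0: S0  (start)
  step 1: S0  (read c: S0→S0)
  step 2: S5  (read a: S0→S5)
  step 3: S4  (read c: S5→S4)
  step 4: S4  (read b: S4→S4)
  step 5: S4  (read a: S4→S4)
  step 6: S4  (read a: S4→S4)
  step 7: S4  (read a: S4→S4)

After reading 7 characters, M is in state S4.
(This kind of state-tracing is the core of the pumping-lemma construction: with 6 states, pigeonhole forces a repeat within the first 6 steps.)

S4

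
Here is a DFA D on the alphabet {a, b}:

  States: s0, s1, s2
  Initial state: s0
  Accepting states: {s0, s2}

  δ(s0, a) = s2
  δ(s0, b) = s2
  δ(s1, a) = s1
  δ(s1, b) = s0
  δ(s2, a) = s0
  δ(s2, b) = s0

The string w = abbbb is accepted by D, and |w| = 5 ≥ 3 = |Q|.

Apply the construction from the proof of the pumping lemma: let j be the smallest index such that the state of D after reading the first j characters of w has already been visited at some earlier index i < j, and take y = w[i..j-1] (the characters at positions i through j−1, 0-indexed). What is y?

ab

State sequence: s0 -a-> s2 -b-> s0 -b-> s2 -b-> s0 -b-> s2
First repeat at step 2: s0 was already visited.

So i = 0, j = 2, giving x = w[0:0] = ε, y = w[0:2] = ab, z = w[2:5] = bbb.
Check: |xy| = 2 ≤ 3 and |y| = 2 ≥ 1. Reading y takes D from s0 back to s0, so every xyⁱz is accepted.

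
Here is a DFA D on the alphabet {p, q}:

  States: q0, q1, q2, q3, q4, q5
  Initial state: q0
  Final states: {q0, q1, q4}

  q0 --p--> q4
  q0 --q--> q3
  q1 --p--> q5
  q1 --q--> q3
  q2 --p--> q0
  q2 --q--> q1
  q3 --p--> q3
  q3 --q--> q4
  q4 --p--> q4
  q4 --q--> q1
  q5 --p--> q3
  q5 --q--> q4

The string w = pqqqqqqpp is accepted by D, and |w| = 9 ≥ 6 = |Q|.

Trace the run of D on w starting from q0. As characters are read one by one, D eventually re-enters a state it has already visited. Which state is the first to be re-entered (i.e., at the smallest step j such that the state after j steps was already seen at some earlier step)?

q4

Run of D on w = p q q q q q q p p:
  step 0: q0  (start)
  step 1: q4  (read p: q0→q4)
  step 2: q1  (read q: q4→q1)
  step 3: q3  (read q: q1→q3)
  step 4: q4  (read q: q3→q4)   ← first repeat (q4 seen earlier)
  step 5: q1  (read q: q4→q1)
  step 6: q3  (read q: q1→q3)
  step 7: q4  (read q: q3→q4)
  step 8: q4  (read p: q4→q4)
  step 9: q4  (read p: q4→q4)

The earliest repeat is at step j = 4: D is in q4, which it already visited at step i = 1.
The DFA has 6 states, so the proof of the pumping lemma guarantees a repeated state among the first 6+1 visited; the segment between the two visits is the pumpable y.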